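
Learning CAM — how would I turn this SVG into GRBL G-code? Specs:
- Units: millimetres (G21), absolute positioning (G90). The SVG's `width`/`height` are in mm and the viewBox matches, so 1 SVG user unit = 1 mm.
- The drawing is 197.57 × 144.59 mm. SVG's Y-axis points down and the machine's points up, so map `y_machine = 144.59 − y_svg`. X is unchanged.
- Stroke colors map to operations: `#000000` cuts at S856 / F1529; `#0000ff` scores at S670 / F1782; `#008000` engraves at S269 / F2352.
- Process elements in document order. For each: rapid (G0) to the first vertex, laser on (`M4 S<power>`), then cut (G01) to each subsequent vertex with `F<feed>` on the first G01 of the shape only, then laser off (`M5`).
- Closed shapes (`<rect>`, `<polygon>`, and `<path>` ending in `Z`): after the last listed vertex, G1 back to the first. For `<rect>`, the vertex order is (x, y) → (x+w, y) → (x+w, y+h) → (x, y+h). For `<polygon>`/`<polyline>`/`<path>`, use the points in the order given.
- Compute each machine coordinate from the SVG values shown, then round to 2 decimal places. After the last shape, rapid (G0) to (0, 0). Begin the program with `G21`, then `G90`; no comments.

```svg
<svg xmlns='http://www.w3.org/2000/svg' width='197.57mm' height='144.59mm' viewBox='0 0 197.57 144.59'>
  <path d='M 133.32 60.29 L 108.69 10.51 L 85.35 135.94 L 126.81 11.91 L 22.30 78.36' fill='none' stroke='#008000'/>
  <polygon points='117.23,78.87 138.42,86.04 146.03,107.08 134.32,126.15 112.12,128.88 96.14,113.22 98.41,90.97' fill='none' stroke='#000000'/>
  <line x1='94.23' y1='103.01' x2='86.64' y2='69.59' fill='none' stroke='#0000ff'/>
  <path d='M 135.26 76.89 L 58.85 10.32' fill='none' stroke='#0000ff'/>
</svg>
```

G21
G90
G0 X133.32 Y84.30
M4 S269
G01 X108.69 Y134.08 F2352
G01 X85.35 Y8.65
G01 X126.81 Y132.68
G01 X22.30 Y66.23
M5
G0 X117.23 Y65.72
M4 S856
G01 X138.42 Y58.55 F1529
G01 X146.03 Y37.51
G01 X134.32 Y18.44
G01 X112.12 Y15.71
G01 X96.14 Y31.37
G01 X98.41 Y53.62
G01 X117.23 Y65.72
M5
G0 X94.23 Y41.58
M4 S670
G01 X86.64 Y75.00 F1782
M5
G0 X135.26 Y67.70
M4 S670
G01 X58.85 Y134.27 F1782
M5
G0 X0.00 Y0.00

1 u = 1 mm; y_m = 144.59 − y.

[1] `<path>` open polyline, #008000→engrave S269 F2352: (133.32,84.30) → (108.69,134.08) → (85.35,8.65) → (126.81,132.68) → (22.30,66.23)

[2] `<polygon>` regular polygon, #000000→cut S856 F1529: (117.23,65.72) → (138.42,58.55) → (146.03,37.51) → (134.32,18.44) → (112.12,15.71) → (96.14,31.37) → (98.41,53.62) → (117.23,65.72) (closed)

[3] `<line>` line segment, #0000ff→score S670 F1782: (94.23,41.58) → (86.64,75.00)

[4] `<path>` line segment, #0000ff→score S670 F1782: (135.26,67.70) → (58.85,134.27)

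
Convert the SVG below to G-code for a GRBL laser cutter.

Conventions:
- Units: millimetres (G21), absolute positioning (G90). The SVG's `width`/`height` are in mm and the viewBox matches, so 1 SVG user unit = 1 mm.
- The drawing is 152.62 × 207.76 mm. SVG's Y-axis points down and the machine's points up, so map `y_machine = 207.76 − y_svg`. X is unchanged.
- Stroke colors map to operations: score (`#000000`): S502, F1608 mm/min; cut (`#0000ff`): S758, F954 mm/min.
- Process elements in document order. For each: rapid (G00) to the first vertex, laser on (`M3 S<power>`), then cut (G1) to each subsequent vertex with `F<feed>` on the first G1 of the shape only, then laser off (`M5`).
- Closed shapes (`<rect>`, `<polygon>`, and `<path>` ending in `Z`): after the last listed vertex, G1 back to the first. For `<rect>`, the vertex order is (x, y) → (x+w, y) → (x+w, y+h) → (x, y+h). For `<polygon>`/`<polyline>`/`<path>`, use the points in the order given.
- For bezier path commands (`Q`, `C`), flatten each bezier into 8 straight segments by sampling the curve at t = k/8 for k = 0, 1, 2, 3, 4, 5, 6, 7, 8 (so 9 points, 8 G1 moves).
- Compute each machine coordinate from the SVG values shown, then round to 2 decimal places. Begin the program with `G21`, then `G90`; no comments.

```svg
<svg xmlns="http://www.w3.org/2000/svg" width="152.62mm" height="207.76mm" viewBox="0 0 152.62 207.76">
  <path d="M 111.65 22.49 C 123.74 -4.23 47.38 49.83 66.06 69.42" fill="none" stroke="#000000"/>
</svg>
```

Since the viewBox matches the mm dimensions, user units are millimetres directly. The only transform is the Y-flip y_m = 207.76 − y_svg.

Shape 1 is a cubic bezier drawn with `<path>`. Its stroke #000000 means score at S502, F1608. After flipping Y the toolpath is (111.65,185.27) → (112.40,191.73) → (107.00,191.96) → (97.61,187.33) → (86.38,179.17) → (75.46,168.84) → (67.00,157.69) → (63.15,147.08) → (66.06,138.34).

G21
G90
G00 X111.65 Y185.27
M3 S502
G1 X112.40 Y191.73 F1608
G1 X107.00 Y191.96
G1 X97.61 Y187.33
G1 X86.38 Y179.17
G1 X75.46 Y168.84
G1 X67.00 Y157.69
G1 X63.15 Y147.08
G1 X66.06 Y138.34
M5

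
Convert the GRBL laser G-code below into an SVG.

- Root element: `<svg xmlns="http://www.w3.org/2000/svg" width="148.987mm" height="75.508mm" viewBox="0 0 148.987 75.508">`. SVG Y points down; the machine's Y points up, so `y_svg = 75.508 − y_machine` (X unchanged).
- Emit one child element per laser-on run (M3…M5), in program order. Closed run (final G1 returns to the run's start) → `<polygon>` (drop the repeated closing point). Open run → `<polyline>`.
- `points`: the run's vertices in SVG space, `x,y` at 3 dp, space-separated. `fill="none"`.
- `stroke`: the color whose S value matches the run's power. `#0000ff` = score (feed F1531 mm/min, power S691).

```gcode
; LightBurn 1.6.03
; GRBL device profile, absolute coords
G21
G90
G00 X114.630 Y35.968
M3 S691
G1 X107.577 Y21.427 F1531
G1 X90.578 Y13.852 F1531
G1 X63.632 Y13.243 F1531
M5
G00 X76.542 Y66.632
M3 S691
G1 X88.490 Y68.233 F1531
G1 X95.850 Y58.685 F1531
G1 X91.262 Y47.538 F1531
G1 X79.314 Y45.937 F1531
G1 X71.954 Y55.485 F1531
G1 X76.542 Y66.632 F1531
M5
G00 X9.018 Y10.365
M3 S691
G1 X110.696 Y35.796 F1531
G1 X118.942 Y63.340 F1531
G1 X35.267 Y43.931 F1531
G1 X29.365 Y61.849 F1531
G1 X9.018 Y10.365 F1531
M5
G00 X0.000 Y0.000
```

y_svg = 75.508 − y_m. Every run uses S691, so all elements get stroke `#0000ff` (score).

[1] open run; points: 114.630,39.540 107.577,54.081 90.578,61.656 63.632,62.265

[2] closed run; points: 76.542,8.876 88.490,7.275 95.850,16.823 91.262,27.970 79.314,29.571 71.954,20.023

[3] closed run; points: 9.018,65.143 110.696,39.712 118.942,12.168 35.267,31.577 29.365,13.659

<svg xmlns="http://www.w3.org/2000/svg" width="148.987mm" height="75.508mm" viewBox="0 0 148.987 75.508">
  <polyline points="114.630,39.540 107.577,54.081 90.578,61.656 63.632,62.265" fill="none" stroke="#0000ff"/>
  <polygon points="76.542,8.876 88.490,7.275 95.850,16.823 91.262,27.970 79.314,29.571 71.954,20.023" fill="none" stroke="#0000ff"/>
  <polygon points="9.018,65.143 110.696,39.712 118.942,12.168 35.267,31.577 29.365,13.659" fill="none" stroke="#0000ff"/>
</svg>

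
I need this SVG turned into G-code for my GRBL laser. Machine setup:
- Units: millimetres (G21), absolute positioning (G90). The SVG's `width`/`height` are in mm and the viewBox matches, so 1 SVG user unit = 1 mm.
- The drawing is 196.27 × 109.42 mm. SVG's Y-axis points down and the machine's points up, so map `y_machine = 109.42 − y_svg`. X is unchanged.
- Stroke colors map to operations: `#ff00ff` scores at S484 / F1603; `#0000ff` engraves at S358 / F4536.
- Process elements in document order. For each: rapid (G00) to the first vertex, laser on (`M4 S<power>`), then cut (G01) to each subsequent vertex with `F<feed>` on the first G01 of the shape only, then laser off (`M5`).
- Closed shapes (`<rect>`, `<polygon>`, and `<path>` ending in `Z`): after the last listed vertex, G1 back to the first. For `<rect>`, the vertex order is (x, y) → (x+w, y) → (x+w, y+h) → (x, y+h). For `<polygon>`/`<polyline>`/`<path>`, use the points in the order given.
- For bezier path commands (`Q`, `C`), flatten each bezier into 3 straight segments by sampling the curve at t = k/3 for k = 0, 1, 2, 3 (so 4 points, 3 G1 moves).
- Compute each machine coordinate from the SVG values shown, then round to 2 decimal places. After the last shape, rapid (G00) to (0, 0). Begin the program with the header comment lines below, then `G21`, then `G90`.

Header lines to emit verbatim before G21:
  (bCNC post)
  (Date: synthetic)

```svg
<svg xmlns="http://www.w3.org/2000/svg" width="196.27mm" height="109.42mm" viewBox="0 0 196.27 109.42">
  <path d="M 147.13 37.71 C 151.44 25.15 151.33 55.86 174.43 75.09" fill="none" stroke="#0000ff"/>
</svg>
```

(bCNC post)
(Date: synthetic)
G21
G90
G00 X147.13 Y71.71
M4 S358
G01 X150.99 Y71.87 F4536
G01 X158.04 Y55.36
G01 X174.43 Y34.33
M5
G00 X0.00 Y0.00

Since the viewBox matches the mm dimensions, user units are millimetres directly. The only transform is the Y-flip y_m = 109.42 − y_svg.

Shape 1 is a cubic bezier drawn with `<path>`. Its stroke #0000ff means engrave at S358, F4536. After flipping Y the toolpath is (147.13,71.71) → (150.99,71.87) → (158.04,55.36) → (174.43,34.33).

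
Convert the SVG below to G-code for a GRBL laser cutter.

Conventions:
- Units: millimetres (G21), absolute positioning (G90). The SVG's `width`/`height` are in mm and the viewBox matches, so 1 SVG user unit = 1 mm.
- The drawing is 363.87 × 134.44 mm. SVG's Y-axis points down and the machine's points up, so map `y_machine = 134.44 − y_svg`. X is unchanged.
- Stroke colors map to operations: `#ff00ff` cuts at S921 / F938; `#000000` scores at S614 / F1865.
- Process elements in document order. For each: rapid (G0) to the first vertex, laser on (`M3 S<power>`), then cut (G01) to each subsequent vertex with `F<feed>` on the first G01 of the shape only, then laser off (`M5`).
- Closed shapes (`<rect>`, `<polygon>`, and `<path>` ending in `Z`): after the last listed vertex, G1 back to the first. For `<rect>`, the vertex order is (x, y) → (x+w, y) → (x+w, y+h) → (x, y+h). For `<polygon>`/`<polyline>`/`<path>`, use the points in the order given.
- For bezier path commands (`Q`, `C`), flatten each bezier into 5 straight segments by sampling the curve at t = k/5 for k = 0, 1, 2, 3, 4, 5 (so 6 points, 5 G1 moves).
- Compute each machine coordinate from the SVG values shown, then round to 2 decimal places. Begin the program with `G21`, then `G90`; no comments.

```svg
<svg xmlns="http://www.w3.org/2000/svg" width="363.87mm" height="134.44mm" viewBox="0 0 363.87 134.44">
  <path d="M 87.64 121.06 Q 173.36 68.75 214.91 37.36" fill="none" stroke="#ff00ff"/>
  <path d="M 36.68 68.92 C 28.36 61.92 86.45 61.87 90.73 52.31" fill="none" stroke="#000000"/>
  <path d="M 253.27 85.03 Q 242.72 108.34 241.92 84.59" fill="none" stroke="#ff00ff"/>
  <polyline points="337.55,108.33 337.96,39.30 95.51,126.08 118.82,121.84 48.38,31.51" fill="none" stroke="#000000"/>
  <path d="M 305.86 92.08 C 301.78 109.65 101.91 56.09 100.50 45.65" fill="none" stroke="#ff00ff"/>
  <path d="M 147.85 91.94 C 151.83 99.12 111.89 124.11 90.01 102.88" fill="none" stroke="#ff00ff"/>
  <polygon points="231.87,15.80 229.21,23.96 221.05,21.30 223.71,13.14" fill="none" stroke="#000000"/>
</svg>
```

Since the viewBox matches the mm dimensions, user units are millimetres directly. The only transform is the Y-flip y_m = 134.44 − y_svg.

Shape 1 is a quadratic bezier drawn with `<path>`. Its stroke #ff00ff means cut at S921, F938. After flipping Y the toolpath is (87.64,13.38) → (120.16,33.47) → (149.15,51.88) → (174.60,68.62) → (196.52,83.69) → (214.91,97.08).

Shape 2 is a cubic bezier drawn with `<path>`. Its stroke #000000 means score at S614, F1865. After flipping Y the toolpath is (36.68,65.52) → (38.70,69.02) → (50.88,71.64) → (67.46,74.17) → (82.67,77.40) → (90.73,82.13).

Shape 3 is a quadratic bezier drawn with `<path>`. Its stroke #ff00ff means cut at S921, F938. After flipping Y the toolpath is (253.27,49.41) → (249.44,41.97) → (246.39,38.29) → (244.12,38.38) → (242.63,42.23) → (241.92,49.85).

Shape 4 is a open polyline drawn with `<polyline>`. Its stroke #000000 means score at S614, F1865. After flipping Y the toolpath is (337.55,26.11) → (337.96,95.14) → (95.51,8.36) → (118.82,12.60) → (48.38,102.93).

Shape 5 is a cubic bezier drawn with `<path>`. Its stroke #ff00ff means cut at S921, F938. After flipping Y the toolpath is (305.86,42.36) → (283.07,39.44) → (232.22,48.11) → (172.22,62.88) → (122.01,78.27) → (100.50,88.79).

Shape 6 is a cubic bezier drawn with `<path>`. Its stroke #ff00ff means cut at S921, F938. After flipping Y the toolpath is (147.85,42.50) → (145.46,36.57) → (135.51,29.43) → (120.97,24.17) → (104.81,23.86) → (90.01,31.56).

Shape 7 is a regular polygon drawn with `<polygon>`. Its stroke #000000 means score at S614, F1865. After flipping Y the toolpath is (231.87,118.64) → (229.21,110.48) → (221.05,113.14) → (223.71,121.30) → (231.87,118.64), returning to the start.

G21
G90
G0 X87.64 Y13.38
M3 S921
G01 X120.16 Y33.47 F938
G01 X149.15 Y51.88
G01 X174.60 Y68.62
G01 X196.52 Y83.69
G01 X214.91 Y97.08
M5
G0 X36.68 Y65.52
M3 S614
G01 X38.70 Y69.02 F1865
G01 X50.88 Y71.64
G01 X67.46 Y74.17
G01 X82.67 Y77.40
G01 X90.73 Y82.13
M5
G0 X253.27 Y49.41
M3 S921
G01 X249.44 Y41.97 F938
G01 X246.39 Y38.29
G01 X244.12 Y38.38
G01 X242.63 Y42.23
G01 X241.92 Y49.85
M5
G0 X337.55 Y26.11
M3 S614
G01 X337.96 Y95.14 F1865
G01 X95.51 Y8.36
G01 X118.82 Y12.60
G01 X48.38 Y102.93
M5
G0 X305.86 Y42.36
M3 S921
G01 X283.07 Y39.44 F938
G01 X232.22 Y48.11
G01 X172.22 Y62.88
G01 X122.01 Y78.27
G01 X100.50 Y88.79
M5
G0 X147.85 Y42.50
M3 S921
G01 X145.46 Y36.57 F938
G01 X135.51 Y29.43
G01 X120.97 Y24.17
G01 X104.81 Y23.86
G01 X90.01 Y31.56
M5
G0 X231.87 Y118.64
M3 S614
G01 X229.21 Y110.48 F1865
G01 X221.05 Y113.14
G01 X223.71 Y121.30
G01 X231.87 Y118.64
M5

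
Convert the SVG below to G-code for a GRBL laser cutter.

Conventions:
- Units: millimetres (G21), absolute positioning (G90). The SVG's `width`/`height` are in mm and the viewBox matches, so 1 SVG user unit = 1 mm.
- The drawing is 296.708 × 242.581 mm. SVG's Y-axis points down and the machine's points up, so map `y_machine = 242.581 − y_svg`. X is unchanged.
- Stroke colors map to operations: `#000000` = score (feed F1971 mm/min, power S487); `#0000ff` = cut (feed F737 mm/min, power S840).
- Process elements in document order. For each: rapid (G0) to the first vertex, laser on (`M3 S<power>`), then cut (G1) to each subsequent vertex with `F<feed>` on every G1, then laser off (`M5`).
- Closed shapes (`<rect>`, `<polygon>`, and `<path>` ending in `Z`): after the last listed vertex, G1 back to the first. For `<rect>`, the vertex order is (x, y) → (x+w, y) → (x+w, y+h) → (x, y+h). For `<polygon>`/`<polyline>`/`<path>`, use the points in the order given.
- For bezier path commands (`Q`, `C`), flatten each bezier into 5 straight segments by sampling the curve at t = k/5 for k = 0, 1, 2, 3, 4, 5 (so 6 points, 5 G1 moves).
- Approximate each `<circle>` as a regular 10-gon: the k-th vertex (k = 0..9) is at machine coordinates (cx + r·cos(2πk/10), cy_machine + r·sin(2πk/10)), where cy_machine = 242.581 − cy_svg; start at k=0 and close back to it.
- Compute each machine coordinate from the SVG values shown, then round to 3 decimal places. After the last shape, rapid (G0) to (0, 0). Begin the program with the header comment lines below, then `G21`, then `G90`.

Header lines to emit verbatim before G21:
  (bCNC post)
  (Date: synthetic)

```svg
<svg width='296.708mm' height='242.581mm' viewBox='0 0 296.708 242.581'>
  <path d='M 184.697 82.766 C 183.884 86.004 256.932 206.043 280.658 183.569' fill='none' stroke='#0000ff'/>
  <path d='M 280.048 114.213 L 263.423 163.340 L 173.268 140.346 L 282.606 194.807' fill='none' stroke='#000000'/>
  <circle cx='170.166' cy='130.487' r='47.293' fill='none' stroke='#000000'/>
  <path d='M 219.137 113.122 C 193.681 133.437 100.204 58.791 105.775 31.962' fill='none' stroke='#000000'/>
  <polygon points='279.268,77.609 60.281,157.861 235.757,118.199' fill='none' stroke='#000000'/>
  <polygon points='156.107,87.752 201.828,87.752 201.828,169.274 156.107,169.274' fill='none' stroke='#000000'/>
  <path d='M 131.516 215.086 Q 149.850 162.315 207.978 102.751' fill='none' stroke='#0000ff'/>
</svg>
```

Since the viewBox matches the mm dimensions, user units are millimetres directly. The only transform is the Y-flip y_m = 242.581 − y_svg.

Shape 1 is a cubic bezier drawn with `<path>`. Its stroke #0000ff means cut at S840, F737. After flipping Y the toolpath is (184.697,159.815) → (192.087,145.931) → (211.291,116.461) → (236.396,83.853) → (261.489,60.555) → (280.658,59.012).

Shape 2 is a open polyline drawn with `<path>`. Its stroke #000000 means score at S487, F1971. After flipping Y the toolpath is (280.048,128.368) → (263.423,79.241) → (173.268,102.235) → (282.606,47.774).

Shape 3 is a circle drawn with `<circle>`. Its stroke #000000 means score at S487, F1971. After flipping Y the toolpath is (217.459,112.094) → (208.427,139.892) → (184.780,157.072) → (155.552,157.072) → (131.905,139.892) → (122.873,112.094) → (131.905,84.296) → (155.552,67.116) → (184.780,67.116) → (208.427,84.296) → (217.459,112.094), returning to the start.

Shape 4 is a cubic bezier drawn with `<path>`. Its stroke #000000 means score at S487, F1971. After flipping Y the toolpath is (219.137,129.459) → (197.037,127.523) → (166.632,141.524) → (135.940,164.610) → (112.982,189.926) → (105.775,210.619).

Shape 5 is a closed polygon drawn with `<polygon>`. Its stroke #000000 means score at S487, F1971. After flipping Y the toolpath is (279.268,164.972) → (60.281,84.720) → (235.757,124.382) → (279.268,164.972), returning to the start.

Shape 6 is a rectangle drawn with `<polygon>`. Its stroke #000000 means score at S487, F1971. After flipping Y the toolpath is (156.107,154.829) → (201.828,154.829) → (201.828,73.307) → (156.107,73.307) → (156.107,154.829), returning to the start.

Shape 7 is a quadratic bezier drawn with `<path>`. Its stroke #0000ff means cut at S840, F737. After flipping Y the toolpath is (131.516,27.495) → (140.441,48.875) → (152.550,70.799) → (167.843,93.266) → (186.319,116.276) → (207.978,139.830).

(bCNC post)
(Date: synthetic)
G21
G90
G0 X184.697 Y159.815
M3 S840
G1 X192.087 Y145.931 F737
G1 X211.291 Y116.461 F737
G1 X236.396 Y83.853 F737
G1 X261.489 Y60.555 F737
G1 X280.658 Y59.012 F737
M5
G0 X280.048 Y128.368
M3 S487
G1 X263.423 Y79.241 F1971
G1 X173.268 Y102.235 F1971
G1 X282.606 Y47.774 F1971
M5
G0 X217.459 Y112.094
M3 S487
G1 X208.427 Y139.892 F1971
G1 X184.780 Y157.072 F1971
G1 X155.552 Y157.072 F1971
G1 X131.905 Y139.892 F1971
G1 X122.873 Y112.094 F1971
G1 X131.905 Y84.296 F1971
G1 X155.552 Y67.116 F1971
G1 X184.780 Y67.116 F1971
G1 X208.427 Y84.296 F1971
G1 X217.459 Y112.094 F1971
M5
G0 X219.137 Y129.459
M3 S487
G1 X197.037 Y127.523 F1971
G1 X166.632 Y141.524 F1971
G1 X135.940 Y164.610 F1971
G1 X112.982 Y189.926 F1971
G1 X105.775 Y210.619 F1971
M5
G0 X279.268 Y164.972
M3 S487
G1 X60.281 Y84.720 F1971
G1 X235.757 Y124.382 F1971
G1 X279.268 Y164.972 F1971
M5
G0 X156.107 Y154.829
M3 S487
G1 X201.828 Y154.829 F1971
G1 X201.828 Y73.307 F1971
G1 X156.107 Y73.307 F1971
G1 X156.107 Y154.829 F1971
M5
G0 X131.516 Y27.495
M3 S840
G1 X140.441 Y48.875 F737
G1 X152.550 Y70.799 F737
G1 X167.843 Y93.266 F737
G1 X186.319 Y116.276 F737
G1 X207.978 Y139.830 F737
M5
G0 X0.000 Y0.000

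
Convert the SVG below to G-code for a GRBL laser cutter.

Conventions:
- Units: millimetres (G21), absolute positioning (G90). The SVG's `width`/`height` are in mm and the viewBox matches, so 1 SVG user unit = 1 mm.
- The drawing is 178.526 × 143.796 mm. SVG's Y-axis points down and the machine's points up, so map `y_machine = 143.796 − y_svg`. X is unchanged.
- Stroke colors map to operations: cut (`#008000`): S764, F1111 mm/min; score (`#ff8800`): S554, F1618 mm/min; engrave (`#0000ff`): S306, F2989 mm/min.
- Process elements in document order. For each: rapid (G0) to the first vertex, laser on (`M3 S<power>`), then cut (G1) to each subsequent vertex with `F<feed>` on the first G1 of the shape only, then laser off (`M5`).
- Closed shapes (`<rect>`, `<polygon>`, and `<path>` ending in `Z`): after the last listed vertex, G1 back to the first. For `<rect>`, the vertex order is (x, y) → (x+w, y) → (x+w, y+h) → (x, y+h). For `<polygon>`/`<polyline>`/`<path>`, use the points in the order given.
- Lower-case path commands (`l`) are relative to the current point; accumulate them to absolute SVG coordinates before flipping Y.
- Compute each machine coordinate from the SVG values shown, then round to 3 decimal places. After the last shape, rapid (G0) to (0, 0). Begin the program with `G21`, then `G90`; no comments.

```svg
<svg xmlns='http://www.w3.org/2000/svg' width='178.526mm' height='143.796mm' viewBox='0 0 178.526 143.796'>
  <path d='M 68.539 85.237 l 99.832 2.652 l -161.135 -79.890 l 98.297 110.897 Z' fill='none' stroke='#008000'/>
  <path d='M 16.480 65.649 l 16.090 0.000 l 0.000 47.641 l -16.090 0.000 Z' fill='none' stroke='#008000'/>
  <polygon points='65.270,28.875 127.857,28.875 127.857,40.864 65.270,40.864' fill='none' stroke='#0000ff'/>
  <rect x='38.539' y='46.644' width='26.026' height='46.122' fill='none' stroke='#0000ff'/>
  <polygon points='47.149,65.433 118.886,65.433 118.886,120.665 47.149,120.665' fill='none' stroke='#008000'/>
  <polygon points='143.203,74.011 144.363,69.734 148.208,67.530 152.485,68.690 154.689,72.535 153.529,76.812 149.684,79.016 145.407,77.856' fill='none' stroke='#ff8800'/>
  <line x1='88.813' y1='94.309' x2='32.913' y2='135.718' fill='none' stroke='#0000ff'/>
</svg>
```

viewBox `0 0 178.526 143.796` with mm width/height → 1 unit = 1 mm. Flip: y_m = 143.796 − y_svg.

**Shape 1** — `<path>` closed polygon, stroke `#008000` → cut (S764, F1111). Machine vertices: (68.539,58.559) → (168.371,55.907) → (7.236,135.797) → (105.533,24.900) → (68.539,58.559). Closed: final G1 returns to the first vertex.

**Shape 2** — `<path>` rectangle, stroke `#008000` → cut (S764, F1111). Machine vertices: (16.480,78.147) → (32.570,78.147) → (32.570,30.506) → (16.480,30.506) → (16.480,78.147). Closed: final G1 returns to the first vertex.

**Shape 3** — `<polygon>` rectangle, stroke `#0000ff` → engrave (S306, F2989). Machine vertices: (65.270,114.921) → (127.857,114.921) → (127.857,102.932) → (65.270,102.932) → (65.270,114.921). Closed: final G1 returns to the first vertex.

**Shape 4** — `<rect>` rectangle, stroke `#0000ff` → engrave (S306, F2989). Machine vertices: (38.539,97.152) → (64.565,97.152) → (64.565,51.030) → (38.539,51.030) → (38.539,97.152). Closed: final G1 returns to the first vertex.

**Shape 5** — `<polygon>` rectangle, stroke `#008000` → cut (S764, F1111). Machine vertices: (47.149,78.363) → (118.886,78.363) → (118.886,23.131) → (47.149,23.131) → (47.149,78.363). Closed: final G1 returns to the first vertex.

**Shape 6** — `<polygon>` regular polygon, stroke `#ff8800` → score (S554, F1618). Machine vertices: (143.203,69.785) → (144.363,74.062) → (148.208,76.266) → (152.485,75.106) → (154.689,71.261) → (153.529,66.984) → (149.684,64.780) → (145.407,65.940) → (143.203,69.785). Closed: final G1 returns to the first vertex.

**Shape 7** — `<line>` line segment, stroke `#0000ff` → engrave (S306, F2989). Machine vertices: (88.813,49.487) → (32.913,8.078). Open path.

G21
G90
G0 X68.539 Y58.559
M3 S764
G1 X168.371 Y55.907 F1111
G1 X7.236 Y135.797
G1 X105.533 Y24.900
G1 X68.539 Y58.559
M5
G0 X16.480 Y78.147
M3 S764
G1 X32.570 Y78.147 F1111
G1 X32.570 Y30.506
G1 X16.480 Y30.506
G1 X16.480 Y78.147
M5
G0 X65.270 Y114.921
M3 S306
G1 X127.857 Y114.921 F2989
G1 X127.857 Y102.932
G1 X65.270 Y102.932
G1 X65.270 Y114.921
M5
G0 X38.539 Y97.152
M3 S306
G1 X64.565 Y97.152 F2989
G1 X64.565 Y51.030
G1 X38.539 Y51.030
G1 X38.539 Y97.152
M5
G0 X47.149 Y78.363
M3 S764
G1 X118.886 Y78.363 F1111
G1 X118.886 Y23.131
G1 X47.149 Y23.131
G1 X47.149 Y78.363
M5
G0 X143.203 Y69.785
M3 S554
G1 X144.363 Y74.062 F1618
G1 X148.208 Y76.266
G1 X152.485 Y75.106
G1 X154.689 Y71.261
G1 X153.529 Y66.984
G1 X149.684 Y64.780
G1 X145.407 Y65.940
G1 X143.203 Y69.785
M5
G0 X88.813 Y49.487
M3 S306
G1 X32.913 Y8.078 F2989
M5
G0 X0.000 Y0.000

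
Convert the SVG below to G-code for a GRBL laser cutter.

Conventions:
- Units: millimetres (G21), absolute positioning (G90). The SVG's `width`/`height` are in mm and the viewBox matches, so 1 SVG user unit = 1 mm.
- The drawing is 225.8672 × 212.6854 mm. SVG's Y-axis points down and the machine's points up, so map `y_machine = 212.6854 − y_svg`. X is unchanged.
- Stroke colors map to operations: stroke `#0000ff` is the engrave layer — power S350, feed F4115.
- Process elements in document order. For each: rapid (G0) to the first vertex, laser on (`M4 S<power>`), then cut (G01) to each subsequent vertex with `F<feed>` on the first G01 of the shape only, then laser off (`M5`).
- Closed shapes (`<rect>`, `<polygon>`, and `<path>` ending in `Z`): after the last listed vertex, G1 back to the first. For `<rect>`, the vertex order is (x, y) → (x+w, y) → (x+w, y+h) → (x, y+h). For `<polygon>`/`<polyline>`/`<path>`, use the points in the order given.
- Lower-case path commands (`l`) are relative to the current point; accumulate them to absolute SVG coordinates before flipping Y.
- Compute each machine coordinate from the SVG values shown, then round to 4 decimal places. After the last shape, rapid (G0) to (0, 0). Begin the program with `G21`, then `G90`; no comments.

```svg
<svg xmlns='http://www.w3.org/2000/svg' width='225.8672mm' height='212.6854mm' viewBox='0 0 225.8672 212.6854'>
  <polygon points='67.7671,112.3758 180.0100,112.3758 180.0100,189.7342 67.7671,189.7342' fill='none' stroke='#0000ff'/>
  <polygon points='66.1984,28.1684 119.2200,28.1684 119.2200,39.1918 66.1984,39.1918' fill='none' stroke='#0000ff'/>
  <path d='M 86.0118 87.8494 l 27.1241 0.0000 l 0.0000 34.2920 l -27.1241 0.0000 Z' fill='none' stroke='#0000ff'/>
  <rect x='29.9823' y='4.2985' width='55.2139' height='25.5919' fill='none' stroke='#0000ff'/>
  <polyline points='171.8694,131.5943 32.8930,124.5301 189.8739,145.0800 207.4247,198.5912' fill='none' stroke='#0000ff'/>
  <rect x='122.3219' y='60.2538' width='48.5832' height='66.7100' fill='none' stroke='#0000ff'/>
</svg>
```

1 u = 1 mm; y_m = 212.6854 − y.

[1] `<polygon>` rectangle, #0000ff→engrave S350 F4115: (67.7671,100.3096) → (180.0100,100.3096) → (180.0100,22.9512) → (67.7671,22.9512) → (67.7671,100.3096) (closed)

[2] `<polygon>` rectangle, #0000ff→engrave S350 F4115: (66.1984,184.5170) → (119.2200,184.5170) → (119.2200,173.4936) → (66.1984,173.4936) → (66.1984,184.5170) (closed)

[3] `<path>` rectangle, #0000ff→engrave S350 F4115: (86.0118,124.8360) → (113.1359,124.8360) → (113.1359,90.5440) → (86.0118,90.5440) → (86.0118,124.8360) (closed)

[4] `<rect>` rectangle, #0000ff→engrave S350 F4115: (29.9823,208.3869) → (85.1962,208.3869) → (85.1962,182.7950) → (29.9823,182.7950) → (29.9823,208.3869) (closed)

[5] `<polyline>` open polyline, #0000ff→engrave S350 F4115: (171.8694,81.0911) → (32.8930,88.1553) → (189.8739,67.6054) → (207.4247,14.0942)

[6] `<rect>` rectangle, #0000ff→engrave S350 F4115: (122.3219,152.4316) → (170.9051,152.4316) → (170.9051,85.7216) → (122.3219,85.7216) → (122.3219,152.4316) (closed)

G21
G90
G0 X67.7671 Y100.3096
M4 S350
G01 X180.0100 Y100.3096 F4115
G01 X180.0100 Y22.9512
G01 X67.7671 Y22.9512
G01 X67.7671 Y100.3096
M5
G0 X66.1984 Y184.5170
M4 S350
G01 X119.2200 Y184.5170 F4115
G01 X119.2200 Y173.4936
G01 X66.1984 Y173.4936
G01 X66.1984 Y184.5170
M5
G0 X86.0118 Y124.8360
M4 S350
G01 X113.1359 Y124.8360 F4115
G01 X113.1359 Y90.5440
G01 X86.0118 Y90.5440
G01 X86.0118 Y124.8360
M5
G0 X29.9823 Y208.3869
M4 S350
G01 X85.1962 Y208.3869 F4115
G01 X85.1962 Y182.7950
G01 X29.9823 Y182.7950
G01 X29.9823 Y208.3869
M5
G0 X171.8694 Y81.0911
M4 S350
G01 X32.8930 Y88.1553 F4115
G01 X189.8739 Y67.6054
G01 X207.4247 Y14.0942
M5
G0 X122.3219 Y152.4316
M4 S350
G01 X170.9051 Y152.4316 F4115
G01 X170.9051 Y85.7216
G01 X122.3219 Y85.7216
G01 X122.3219 Y152.4316
M5
G0 X0.0000 Y0.0000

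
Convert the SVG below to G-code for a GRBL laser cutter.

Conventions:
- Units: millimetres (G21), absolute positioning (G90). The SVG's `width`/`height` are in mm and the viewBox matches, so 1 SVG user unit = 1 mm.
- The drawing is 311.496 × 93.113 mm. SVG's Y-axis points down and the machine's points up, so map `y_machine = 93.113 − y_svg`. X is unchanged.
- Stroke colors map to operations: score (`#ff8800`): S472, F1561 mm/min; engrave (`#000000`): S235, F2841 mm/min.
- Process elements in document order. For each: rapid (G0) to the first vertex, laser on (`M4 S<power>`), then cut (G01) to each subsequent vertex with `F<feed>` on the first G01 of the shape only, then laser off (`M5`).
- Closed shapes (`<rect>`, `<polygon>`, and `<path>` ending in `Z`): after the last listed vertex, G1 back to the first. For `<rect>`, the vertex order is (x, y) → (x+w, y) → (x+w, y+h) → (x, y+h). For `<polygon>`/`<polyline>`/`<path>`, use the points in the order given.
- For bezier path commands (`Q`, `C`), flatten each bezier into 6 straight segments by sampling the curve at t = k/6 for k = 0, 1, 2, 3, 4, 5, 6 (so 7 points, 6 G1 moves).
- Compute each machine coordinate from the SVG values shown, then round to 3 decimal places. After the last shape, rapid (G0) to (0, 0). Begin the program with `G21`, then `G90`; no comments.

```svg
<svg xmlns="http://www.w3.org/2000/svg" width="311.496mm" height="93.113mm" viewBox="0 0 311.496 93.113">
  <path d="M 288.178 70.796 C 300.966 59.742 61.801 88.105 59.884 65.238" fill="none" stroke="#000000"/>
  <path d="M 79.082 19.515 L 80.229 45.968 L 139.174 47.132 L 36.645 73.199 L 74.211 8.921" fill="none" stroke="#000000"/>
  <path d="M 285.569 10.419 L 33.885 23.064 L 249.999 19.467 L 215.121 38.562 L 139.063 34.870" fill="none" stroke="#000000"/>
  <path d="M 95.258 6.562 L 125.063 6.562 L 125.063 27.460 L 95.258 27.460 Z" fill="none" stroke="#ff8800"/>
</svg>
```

G21
G90
G0 X288.178 Y22.317
M4 S235
G01 X275.841 Y24.979 F2841
G01 X235.100 Y23.589
G01 X179.545 Y20.666
G01 X122.765 Y18.727
G01 X78.348 Y20.291
G01 X59.884 Y27.875
M5
G0 X79.082 Y73.598
M4 S235
G01 X80.229 Y47.145 F2841
G01 X139.174 Y45.981
G01 X36.645 Y19.914
G01 X74.211 Y84.192
M5
G0 X285.569 Y82.694
M4 S235
G01 X33.885 Y70.049 F2841
G01 X249.999 Y73.646
G01 X215.121 Y54.551
G01 X139.063 Y58.243
M5
G0 X95.258 Y86.551
M4 S472
G01 X125.063 Y86.551 F1561
G01 X125.063 Y65.653
G01 X95.258 Y65.653
G01 X95.258 Y86.551
M5
G0 X0.000 Y0.000

Since the viewBox matches the mm dimensions, user units are millimetres directly. The only transform is the Y-flip y_m = 93.113 − y_svg.

Shape 1 is a cubic bezier drawn with `<path>`. Its stroke #000000 means engrave at S235, F2841. After flipping Y the toolpath is (288.178,22.317) → (275.841,24.979) → (235.100,23.589) → (179.545,20.666) → (122.765,18.727) → (78.348,20.291) → (59.884,27.875).

Shape 2 is a open polyline drawn with `<path>`. Its stroke #000000 means engrave at S235, F2841. After flipping Y the toolpath is (79.082,73.598) → (80.229,47.145) → (139.174,45.981) → (36.645,19.914) → (74.211,84.192).

Shape 3 is a open polyline drawn with `<path>`. Its stroke #000000 means engrave at S235, F2841. After flipping Y the toolpath is (285.569,82.694) → (33.885,70.049) → (249.999,73.646) → (215.121,54.551) → (139.063,58.243).

Shape 4 is a rectangle drawn with `<path>`. Its stroke #ff8800 means score at S472, F1561. After flipping Y the toolpath is (95.258,86.551) → (125.063,86.551) → (125.063,65.653) → (95.258,65.653) → (95.258,86.551), returning to the start.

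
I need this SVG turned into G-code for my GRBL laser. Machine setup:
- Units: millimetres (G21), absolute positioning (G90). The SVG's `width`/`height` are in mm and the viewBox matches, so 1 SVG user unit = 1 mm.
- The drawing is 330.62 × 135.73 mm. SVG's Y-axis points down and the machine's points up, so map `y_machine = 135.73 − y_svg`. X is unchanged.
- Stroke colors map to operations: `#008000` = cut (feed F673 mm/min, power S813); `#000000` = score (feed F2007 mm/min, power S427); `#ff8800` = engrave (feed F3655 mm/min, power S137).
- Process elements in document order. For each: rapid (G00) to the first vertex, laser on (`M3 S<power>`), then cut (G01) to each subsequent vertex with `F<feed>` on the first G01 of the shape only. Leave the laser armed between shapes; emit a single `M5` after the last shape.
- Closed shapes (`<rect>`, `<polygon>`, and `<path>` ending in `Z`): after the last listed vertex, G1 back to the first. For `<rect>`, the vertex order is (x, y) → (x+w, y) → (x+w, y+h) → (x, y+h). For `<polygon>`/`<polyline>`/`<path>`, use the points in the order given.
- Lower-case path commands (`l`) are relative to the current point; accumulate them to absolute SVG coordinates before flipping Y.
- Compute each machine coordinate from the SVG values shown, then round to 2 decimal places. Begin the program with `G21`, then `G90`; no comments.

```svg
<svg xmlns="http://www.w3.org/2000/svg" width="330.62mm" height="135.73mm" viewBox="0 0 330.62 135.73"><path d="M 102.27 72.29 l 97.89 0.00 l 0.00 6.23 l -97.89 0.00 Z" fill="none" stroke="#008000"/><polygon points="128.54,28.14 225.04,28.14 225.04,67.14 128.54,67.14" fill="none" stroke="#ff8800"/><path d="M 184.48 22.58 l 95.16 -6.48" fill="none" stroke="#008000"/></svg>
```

viewBox `0 0 330.62 135.73` with mm width/height → 1 unit = 1 mm. Flip: y_m = 135.73 − y_svg.

**Shape 1** — `<path>` rectangle, stroke `#008000` → cut (S813, F673). Machine vertices: (102.27,63.44) → (200.16,63.44) → (200.16,57.21) → (102.27,57.21) → (102.27,63.44). Closed: final G1 returns to the first vertex.

**Shape 2** — `<polygon>` rectangle, stroke `#ff8800` → engrave (S137, F3655). Machine vertices: (128.54,107.59) → (225.04,107.59) → (225.04,68.59) → (128.54,68.59) → (128.54,107.59). Closed: final G1 returns to the first vertex.

**Shape 3** — `<path>` line segment, stroke `#008000` → cut (S813, F673). Machine vertices: (184.48,113.15) → (279.64,119.63). Open path.

G21
G90
G00 X102.27 Y63.44
M3 S813
G01 X200.16 Y63.44 F673
G01 X200.16 Y57.21
G01 X102.27 Y57.21
G01 X102.27 Y63.44
G00 X128.54 Y107.59
M3 S137
G01 X225.04 Y107.59 F3655
G01 X225.04 Y68.59
G01 X128.54 Y68.59
G01 X128.54 Y107.59
G00 X184.48 Y113.15
M3 S813
G01 X279.64 Y119.63 F673
M5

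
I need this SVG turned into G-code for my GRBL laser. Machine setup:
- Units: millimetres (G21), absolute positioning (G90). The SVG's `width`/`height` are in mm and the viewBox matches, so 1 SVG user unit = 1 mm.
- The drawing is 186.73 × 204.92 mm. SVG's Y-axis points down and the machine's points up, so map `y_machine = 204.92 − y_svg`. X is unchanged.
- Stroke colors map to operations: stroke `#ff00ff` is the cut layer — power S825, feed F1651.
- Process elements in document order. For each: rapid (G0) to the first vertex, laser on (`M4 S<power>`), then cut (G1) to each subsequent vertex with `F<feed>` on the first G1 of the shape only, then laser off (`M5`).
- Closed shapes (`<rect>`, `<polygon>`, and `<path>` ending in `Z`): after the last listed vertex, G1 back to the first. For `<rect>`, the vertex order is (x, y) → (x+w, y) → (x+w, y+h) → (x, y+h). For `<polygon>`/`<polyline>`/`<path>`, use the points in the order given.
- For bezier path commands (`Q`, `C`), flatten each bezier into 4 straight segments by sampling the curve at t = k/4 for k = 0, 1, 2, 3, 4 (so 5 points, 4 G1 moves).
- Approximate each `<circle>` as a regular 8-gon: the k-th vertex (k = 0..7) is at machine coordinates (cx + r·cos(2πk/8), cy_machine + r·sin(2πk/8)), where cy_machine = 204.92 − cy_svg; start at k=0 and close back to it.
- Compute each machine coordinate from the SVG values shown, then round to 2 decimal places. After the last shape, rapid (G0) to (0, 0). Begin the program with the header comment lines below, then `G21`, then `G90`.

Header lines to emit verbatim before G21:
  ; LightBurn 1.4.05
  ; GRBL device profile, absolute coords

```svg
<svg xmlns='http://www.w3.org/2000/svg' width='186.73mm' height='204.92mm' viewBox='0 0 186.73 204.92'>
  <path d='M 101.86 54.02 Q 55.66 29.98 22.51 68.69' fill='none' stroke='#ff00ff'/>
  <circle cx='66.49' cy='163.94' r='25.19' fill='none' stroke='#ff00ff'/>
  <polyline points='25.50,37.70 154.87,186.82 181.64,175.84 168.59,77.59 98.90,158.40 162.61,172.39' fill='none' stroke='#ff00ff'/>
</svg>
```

1 u = 1 mm; y_m = 204.92 − y.

[1] `<path>` quadratic bezier, #ff00ff→cut S825 F1651: (101.86,150.90) → (79.58,159.00) → (58.92,159.25) → (39.90,151.66) → (22.51,136.23)

[2] `<circle>` circle, #ff00ff→cut S825 F1651: (91.68,40.98) → (84.30,58.79) → (66.49,66.17) → (48.68,58.79) → (41.30,40.98) → (48.68,23.17) → (66.49,15.79) → (84.30,23.17) → (91.68,40.98) (closed)

[3] `<polyline>` open polyline, #ff00ff→cut S825 F1651: (25.50,167.22) → (154.87,18.10) → (181.64,29.08) → (168.59,127.33) → (98.90,46.52) → (162.61,32.53)

; LightBurn 1.4.05
; GRBL device profile, absolute coords
G21
G90
G0 X101.86 Y150.90
M4 S825
G1 X79.58 Y159.00 F1651
G1 X58.92 Y159.25
G1 X39.90 Y151.66
G1 X22.51 Y136.23
M5
G0 X91.68 Y40.98
M4 S825
G1 X84.30 Y58.79 F1651
G1 X66.49 Y66.17
G1 X48.68 Y58.79
G1 X41.30 Y40.98
G1 X48.68 Y23.17
G1 X66.49 Y15.79
G1 X84.30 Y23.17
G1 X91.68 Y40.98
M5
G0 X25.50 Y167.22
M4 S825
G1 X154.87 Y18.10 F1651
G1 X181.64 Y29.08
G1 X168.59 Y127.33
G1 X98.90 Y46.52
G1 X162.61 Y32.53
M5
G0 X0.00 Y0.00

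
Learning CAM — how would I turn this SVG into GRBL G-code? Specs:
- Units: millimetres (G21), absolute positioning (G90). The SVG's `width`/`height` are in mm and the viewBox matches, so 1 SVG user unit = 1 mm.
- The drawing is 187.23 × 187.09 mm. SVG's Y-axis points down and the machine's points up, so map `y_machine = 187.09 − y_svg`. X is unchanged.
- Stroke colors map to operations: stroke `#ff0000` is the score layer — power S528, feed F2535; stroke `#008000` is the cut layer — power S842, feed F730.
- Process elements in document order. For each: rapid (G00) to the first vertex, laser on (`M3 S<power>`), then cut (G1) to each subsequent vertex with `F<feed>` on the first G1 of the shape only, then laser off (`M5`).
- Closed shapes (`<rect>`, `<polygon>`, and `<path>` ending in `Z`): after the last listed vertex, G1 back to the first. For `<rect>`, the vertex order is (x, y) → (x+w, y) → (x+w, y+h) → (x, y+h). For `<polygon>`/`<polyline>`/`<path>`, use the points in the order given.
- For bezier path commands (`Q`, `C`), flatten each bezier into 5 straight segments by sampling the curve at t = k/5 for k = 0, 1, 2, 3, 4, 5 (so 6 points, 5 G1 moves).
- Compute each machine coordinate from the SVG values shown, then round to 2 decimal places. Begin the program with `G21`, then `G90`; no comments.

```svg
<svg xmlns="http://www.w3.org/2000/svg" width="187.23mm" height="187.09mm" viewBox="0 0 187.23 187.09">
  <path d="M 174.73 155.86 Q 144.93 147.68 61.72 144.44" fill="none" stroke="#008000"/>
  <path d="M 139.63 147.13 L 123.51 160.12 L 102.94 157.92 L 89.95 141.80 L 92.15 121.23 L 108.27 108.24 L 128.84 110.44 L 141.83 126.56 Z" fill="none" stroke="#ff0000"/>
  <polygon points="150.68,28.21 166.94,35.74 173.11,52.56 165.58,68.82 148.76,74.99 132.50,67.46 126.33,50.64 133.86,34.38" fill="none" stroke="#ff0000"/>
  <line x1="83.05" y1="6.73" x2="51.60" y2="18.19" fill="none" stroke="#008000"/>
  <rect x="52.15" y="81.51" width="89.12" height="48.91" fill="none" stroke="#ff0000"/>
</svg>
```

viewBox `0 0 187.23 187.09` with mm width/height → 1 unit = 1 mm. Flip: y_m = 187.09 − y_svg.

**Shape 1** — `<path>` quadratic bezier, stroke `#008000` → cut (S842, F730). Control points (SVG): P0=(174.73,155.86), P1=(144.93,147.68), P2=(61.72,144.44); sampled at t=k/5. Machine vertices: (174.73,31.23) → (160.67,34.30) → (142.34,36.98) → (119.74,39.27) → (92.87,41.16) → (61.72,42.65). Open path.

**Shape 2** — `<path>` regular polygon, stroke `#ff0000` → score (S528, F2535). Machine vertices: (139.63,39.96) → (123.51,26.97) → (102.94,29.17) → (89.95,45.29) → (92.15,65.86) → (108.27,78.85) → (128.84,76.65) → (141.83,60.53) → (139.63,39.96). Closed: final G1 returns to the first vertex.

**Shape 3** — `<polygon>` regular polygon, stroke `#ff0000` → score (S528, F2535). Machine vertices: (150.68,158.88) → (166.94,151.35) → (173.11,134.53) → (165.58,118.27) → (148.76,112.10) → (132.50,119.63) → (126.33,136.45) → (133.86,152.71) → (150.68,158.88). Closed: final G1 returns to the first vertex.

**Shape 4** — `<line>` line segment, stroke `#008000` → cut (S842, F730). Machine vertices: (83.05,180.36) → (51.60,168.90). Open path.

**Shape 5** — `<rect>` rectangle, stroke `#ff0000` → score (S528, F2535). Machine vertices: (52.15,105.58) → (141.27,105.58) → (141.27,56.67) → (52.15,56.67) → (52.15,105.58). Closed: final G1 returns to the first vertex.

G21
G90
G00 X174.73 Y31.23
M3 S842
G1 X160.67 Y34.30 F730
G1 X142.34 Y36.98
G1 X119.74 Y39.27
G1 X92.87 Y41.16
G1 X61.72 Y42.65
M5
G00 X139.63 Y39.96
M3 S528
G1 X123.51 Y26.97 F2535
G1 X102.94 Y29.17
G1 X89.95 Y45.29
G1 X92.15 Y65.86
G1 X108.27 Y78.85
G1 X128.84 Y76.65
G1 X141.83 Y60.53
G1 X139.63 Y39.96
M5
G00 X150.68 Y158.88
M3 S528
G1 X166.94 Y151.35 F2535
G1 X173.11 Y134.53
G1 X165.58 Y118.27
G1 X148.76 Y112.10
G1 X132.50 Y119.63
G1 X126.33 Y136.45
G1 X133.86 Y152.71
G1 X150.68 Y158.88
M5
G00 X83.05 Y180.36
M3 S842
G1 X51.60 Y168.90 F730
M5
G00 X52.15 Y105.58
M3 S528
G1 X141.27 Y105.58 F2535
G1 X141.27 Y56.67
G1 X52.15 Y56.67
G1 X52.15 Y105.58
M5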